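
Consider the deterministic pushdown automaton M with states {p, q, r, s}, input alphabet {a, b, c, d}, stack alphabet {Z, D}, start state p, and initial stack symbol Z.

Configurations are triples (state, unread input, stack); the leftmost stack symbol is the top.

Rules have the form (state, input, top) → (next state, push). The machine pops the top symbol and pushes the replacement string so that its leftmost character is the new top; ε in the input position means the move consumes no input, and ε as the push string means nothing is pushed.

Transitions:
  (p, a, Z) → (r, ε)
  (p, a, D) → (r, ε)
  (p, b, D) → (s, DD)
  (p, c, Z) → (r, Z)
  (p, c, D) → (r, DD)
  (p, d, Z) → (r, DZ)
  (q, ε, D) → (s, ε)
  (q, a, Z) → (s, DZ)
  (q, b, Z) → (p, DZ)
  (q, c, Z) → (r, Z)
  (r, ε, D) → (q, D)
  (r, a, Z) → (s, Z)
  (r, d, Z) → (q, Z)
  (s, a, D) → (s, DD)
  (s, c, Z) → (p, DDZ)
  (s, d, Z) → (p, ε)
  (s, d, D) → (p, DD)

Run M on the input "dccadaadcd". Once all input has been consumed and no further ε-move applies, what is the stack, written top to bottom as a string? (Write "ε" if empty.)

DDDDDZ

(p, dccadaadcd, Z)
  read d, top Z: go to r, push DZ → (r, ccadaadcd, DZ)
  ε-move, top D: go to q, push D → (q, ccadaadcd, DZ)
  ε-move, top D: go to s, push ε → (s, ccadaadcd, Z)
  read c, top Z: go to p, push DDZ → (p, cadaadcd, DDZ)
  read c, top D: go to r, push DD → (r, adaadcd, DDDZ)
  ε-move, top D: go to q, push D → (q, adaadcd, DDDZ)
  ε-move, top D: go to s, push ε → (s, adaadcd, DDZ)
  read a, top D: go to s, push DD → (s, daadcd, DDDZ)
  read d, top D: go to p, push DD → (p, aadcd, DDDDZ)
  read a, top D: go to r, push ε → (r, adcd, DDDZ)
  ε-move, top D: go to q, push D → (q, adcd, DDDZ)
  ε-move, top D: go to s, push ε → (s, adcd, DDZ)
  read a, top D: go to s, push DD → (s, dcd, DDDZ)
  read d, top D: go to p, push DD → (p, cd, DDDDZ)
  read c, top D: go to r, push DD → (r, d, DDDDDZ)
  ε-move, top D: go to q, push D → (q, d, DDDDDZ)
  ε-move, top D: go to s, push ε → (s, d, DDDDZ)
  read d, top D: go to p, push DD → (p, ε, DDDDDZ)
All input consumed in state p with stack DDDDDZ.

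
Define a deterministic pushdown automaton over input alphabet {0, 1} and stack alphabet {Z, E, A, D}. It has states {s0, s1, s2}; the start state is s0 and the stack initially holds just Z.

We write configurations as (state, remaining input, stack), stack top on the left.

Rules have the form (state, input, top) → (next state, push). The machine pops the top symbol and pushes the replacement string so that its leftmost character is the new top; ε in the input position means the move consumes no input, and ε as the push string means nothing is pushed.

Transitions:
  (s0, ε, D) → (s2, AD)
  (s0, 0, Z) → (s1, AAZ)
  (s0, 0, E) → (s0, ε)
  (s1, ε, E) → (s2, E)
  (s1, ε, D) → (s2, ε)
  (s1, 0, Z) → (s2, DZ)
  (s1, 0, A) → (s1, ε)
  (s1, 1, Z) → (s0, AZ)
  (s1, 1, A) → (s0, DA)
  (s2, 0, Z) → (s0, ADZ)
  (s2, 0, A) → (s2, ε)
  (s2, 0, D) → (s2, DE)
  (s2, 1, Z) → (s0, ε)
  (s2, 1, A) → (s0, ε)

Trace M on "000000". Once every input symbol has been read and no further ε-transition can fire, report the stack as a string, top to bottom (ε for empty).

(s0, 000000, Z)
  read 0, top Z: go to s1, push AAZ → (s1, 00000, AAZ)
  read 0, top A: go to s1, push ε → (s1, 0000, AZ)
  read 0, top A: go to s1, push ε → (s1, 000, Z)
  read 0, top Z: go to s2, push DZ → (s2, 00, DZ)
  read 0, top D: go to s2, push DE → (s2, 0, DEZ)
  read 0, top D: go to s2, push DE → (s2, ε, DEEZ)
All input consumed in state s2 with stack DEEZ.

DEEZ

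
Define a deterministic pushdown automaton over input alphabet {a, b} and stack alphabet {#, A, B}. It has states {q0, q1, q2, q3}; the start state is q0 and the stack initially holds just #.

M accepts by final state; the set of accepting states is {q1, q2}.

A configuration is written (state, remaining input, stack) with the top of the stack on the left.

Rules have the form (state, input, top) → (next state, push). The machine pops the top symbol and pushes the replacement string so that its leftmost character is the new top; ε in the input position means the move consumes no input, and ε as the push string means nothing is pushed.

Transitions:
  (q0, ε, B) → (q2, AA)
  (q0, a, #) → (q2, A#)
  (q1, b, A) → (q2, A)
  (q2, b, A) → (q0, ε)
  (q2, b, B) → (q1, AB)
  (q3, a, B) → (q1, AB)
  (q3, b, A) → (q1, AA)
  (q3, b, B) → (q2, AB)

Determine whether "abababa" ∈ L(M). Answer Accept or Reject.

Accept

(q0, abababa, #)
  read a, top #: go to q2, push A# → (q2, bababa, A#)
  read b, top A: go to q0, push ε → (q0, ababa, #)
  read a, top #: go to q2, push A# → (q2, baba, A#)
  read b, top A: go to q0, push ε → (q0, aba, #)
  read a, top #: go to q2, push A# → (q2, ba, A#)
  read b, top A: go to q0, push ε → (q0, a, #)
  read a, top #: go to q2, push A# → (q2, ε, A#)
All input consumed; state q2 ∈ F.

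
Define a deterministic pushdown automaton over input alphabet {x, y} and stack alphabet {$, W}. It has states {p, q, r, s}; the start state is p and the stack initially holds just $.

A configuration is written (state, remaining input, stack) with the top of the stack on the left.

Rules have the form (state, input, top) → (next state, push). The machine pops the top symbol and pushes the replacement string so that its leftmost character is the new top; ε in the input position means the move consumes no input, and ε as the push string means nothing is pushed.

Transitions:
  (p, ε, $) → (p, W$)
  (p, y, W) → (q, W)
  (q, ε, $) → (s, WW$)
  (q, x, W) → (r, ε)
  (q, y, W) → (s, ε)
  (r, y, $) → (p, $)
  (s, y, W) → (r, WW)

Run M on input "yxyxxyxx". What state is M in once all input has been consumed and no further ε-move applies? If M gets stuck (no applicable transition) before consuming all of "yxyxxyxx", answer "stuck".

(p, yxyxxyxx, $)
  ε-move, top $: go to p, push W$ → (p, yxyxxyxx, W$)
  read y, top W: go to q, push W → (q, xyxxyxx, W$)
  read x, top W: go to r, push ε → (r, yxxyxx, $)
  read y, top $: go to p, push $ → (p, xxyxx, $)
  ε-move, top $: go to p, push W$ → (p, xxyxx, W$)
No transition for (p, x, top W); M blocks with input xxyxx remaining.

stuck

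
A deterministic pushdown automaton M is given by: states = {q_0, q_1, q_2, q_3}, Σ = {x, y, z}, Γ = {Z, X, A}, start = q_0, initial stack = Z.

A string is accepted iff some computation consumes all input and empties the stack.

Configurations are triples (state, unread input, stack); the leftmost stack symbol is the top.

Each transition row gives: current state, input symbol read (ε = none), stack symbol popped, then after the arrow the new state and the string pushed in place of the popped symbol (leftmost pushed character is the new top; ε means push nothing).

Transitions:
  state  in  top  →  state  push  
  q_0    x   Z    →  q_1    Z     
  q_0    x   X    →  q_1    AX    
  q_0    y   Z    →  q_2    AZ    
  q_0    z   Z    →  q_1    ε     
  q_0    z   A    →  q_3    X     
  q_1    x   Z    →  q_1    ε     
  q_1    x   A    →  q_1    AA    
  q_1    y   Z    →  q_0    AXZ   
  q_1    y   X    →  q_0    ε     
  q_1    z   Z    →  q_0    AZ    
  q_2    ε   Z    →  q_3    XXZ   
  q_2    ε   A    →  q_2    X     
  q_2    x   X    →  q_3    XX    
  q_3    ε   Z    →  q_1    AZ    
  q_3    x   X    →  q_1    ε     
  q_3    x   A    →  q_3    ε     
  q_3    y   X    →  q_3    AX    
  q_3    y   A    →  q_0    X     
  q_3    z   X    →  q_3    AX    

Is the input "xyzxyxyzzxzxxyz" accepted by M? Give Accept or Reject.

Accept

(q_0, xyzxyxyzzxzxxyz, Z) ⊢ (q_1, yzxyxyzzxzxxyz, Z) ⊢ (q_0, zxyxyzzxzxxyz, AXZ) ⊢ (q_3, xyxyzzxzxxyz, XXZ) ⊢ (q_1, yxyzzxzxxyz, XZ) ⊢ (q_0, xyzzxzxxyz, Z) ⊢ (q_1, yzzxzxxyz, Z) ⊢ (q_0, zzxzxxyz, AXZ) ⊢ (q_3, zxzxxyz, XXZ) ⊢ (q_3, xzxxyz, AXXZ) ⊢ (q_3, zxxyz, XXZ) ⊢ (q_3, xxyz, AXXZ) ⊢ (q_3, xyz, XXZ) ⊢ (q_1, yz, XZ) ⊢ (q_0, z, Z) ⊢ (q_1, ε, ε)
All input consumed and the stack is empty.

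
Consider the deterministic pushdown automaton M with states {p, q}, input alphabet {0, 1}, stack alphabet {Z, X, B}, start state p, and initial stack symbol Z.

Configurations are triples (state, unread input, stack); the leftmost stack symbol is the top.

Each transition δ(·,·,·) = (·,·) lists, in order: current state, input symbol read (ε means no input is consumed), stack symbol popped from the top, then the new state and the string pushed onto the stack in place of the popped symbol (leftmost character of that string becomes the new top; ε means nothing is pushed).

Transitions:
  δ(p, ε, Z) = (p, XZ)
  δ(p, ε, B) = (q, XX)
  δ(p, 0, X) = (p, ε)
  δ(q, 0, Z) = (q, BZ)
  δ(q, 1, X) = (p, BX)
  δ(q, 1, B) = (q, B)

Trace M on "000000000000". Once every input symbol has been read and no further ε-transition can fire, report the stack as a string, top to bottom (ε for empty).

(p, 000000000000, Z) ⊢ (p, 000000000000, XZ) ⊢ (p, 00000000000, Z) ⊢ (p, 00000000000, XZ) ⊢ (p, 0000000000, Z) ⊢ (p, 0000000000, XZ) ⊢ (p, 000000000, Z) ⊢ (p, 000000000, XZ) ⊢ (p, 00000000, Z) ⊢ (p, 00000000, XZ) ⊢ (p, 0000000, Z) ⊢ (p, 0000000, XZ) ⊢ (p, 000000, Z) ⊢ (p, 000000, XZ) ⊢ (p, 00000, Z) ⊢ (p, 00000, XZ) ⊢ (p, 0000, Z) ⊢ (p, 0000, XZ) ⊢ (p, 000, Z) ⊢ (p, 000, XZ) ⊢ (p, 00, Z) ⊢ (p, 00, XZ) ⊢ (p, 0, Z) ⊢ (p, 0, XZ) ⊢ (p, ε, Z) ⊢ (p, ε, XZ)
All input consumed in state p with stack XZ.

XZ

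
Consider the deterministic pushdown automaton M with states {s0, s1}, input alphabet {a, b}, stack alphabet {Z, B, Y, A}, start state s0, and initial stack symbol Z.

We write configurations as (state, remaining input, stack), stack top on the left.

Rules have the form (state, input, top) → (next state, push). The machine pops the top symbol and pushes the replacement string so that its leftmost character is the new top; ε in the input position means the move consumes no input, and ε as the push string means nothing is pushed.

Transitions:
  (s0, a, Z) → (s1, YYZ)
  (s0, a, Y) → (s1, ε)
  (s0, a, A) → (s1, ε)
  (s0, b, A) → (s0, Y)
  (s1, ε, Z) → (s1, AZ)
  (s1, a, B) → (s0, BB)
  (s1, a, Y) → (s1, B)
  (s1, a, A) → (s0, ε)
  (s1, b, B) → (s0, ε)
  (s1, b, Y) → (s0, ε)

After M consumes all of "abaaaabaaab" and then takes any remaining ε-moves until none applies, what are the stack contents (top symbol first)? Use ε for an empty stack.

YZ

(s0, abaaaabaaab, Z)
  read a, top Z: go to s1, push YYZ → (s1, baaaabaaab, YYZ)
  read b, top Y: go to s0, push ε → (s0, aaaabaaab, YZ)
  read a, top Y: go to s1, push ε → (s1, aaabaaab, Z)
  ε-move, top Z: go to s1, push AZ → (s1, aaabaaab, AZ)
  read a, top A: go to s0, push ε → (s0, aabaaab, Z)
  read a, top Z: go to s1, push YYZ → (s1, abaaab, YYZ)
  read a, top Y: go to s1, push B → (s1, baaab, BYZ)
  read b, top B: go to s0, push ε → (s0, aaab, YZ)
  read a, top Y: go to s1, push ε → (s1, aab, Z)
  ε-move, top Z: go to s1, push AZ → (s1, aab, AZ)
  read a, top A: go to s0, push ε → (s0, ab, Z)
  read a, top Z: go to s1, push YYZ → (s1, b, YYZ)
  read b, top Y: go to s0, push ε → (s0, ε, YZ)
All input consumed in state s0 with stack YZ.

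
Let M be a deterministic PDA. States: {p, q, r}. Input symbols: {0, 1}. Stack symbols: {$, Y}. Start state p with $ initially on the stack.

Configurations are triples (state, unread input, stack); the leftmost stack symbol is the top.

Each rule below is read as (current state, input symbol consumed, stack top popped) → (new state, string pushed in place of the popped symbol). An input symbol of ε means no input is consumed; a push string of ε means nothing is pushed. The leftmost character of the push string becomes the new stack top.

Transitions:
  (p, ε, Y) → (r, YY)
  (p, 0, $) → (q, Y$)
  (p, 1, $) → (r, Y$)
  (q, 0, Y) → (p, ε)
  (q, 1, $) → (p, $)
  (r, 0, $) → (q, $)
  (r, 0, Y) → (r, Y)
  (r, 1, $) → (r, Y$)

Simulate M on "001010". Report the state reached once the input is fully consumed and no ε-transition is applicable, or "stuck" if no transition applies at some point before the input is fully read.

(p, 001010, $)
  read 0, top $: go to q, push Y$ → (q, 01010, Y$)
  read 0, top Y: go to p, push ε → (p, 1010, $)
  read 1, top $: go to r, push Y$ → (r, 010, Y$)
  read 0, top Y: go to r, push Y → (r, 10, Y$)
No transition for (r, 1, top Y); M blocks with input 10 remaining.

stuck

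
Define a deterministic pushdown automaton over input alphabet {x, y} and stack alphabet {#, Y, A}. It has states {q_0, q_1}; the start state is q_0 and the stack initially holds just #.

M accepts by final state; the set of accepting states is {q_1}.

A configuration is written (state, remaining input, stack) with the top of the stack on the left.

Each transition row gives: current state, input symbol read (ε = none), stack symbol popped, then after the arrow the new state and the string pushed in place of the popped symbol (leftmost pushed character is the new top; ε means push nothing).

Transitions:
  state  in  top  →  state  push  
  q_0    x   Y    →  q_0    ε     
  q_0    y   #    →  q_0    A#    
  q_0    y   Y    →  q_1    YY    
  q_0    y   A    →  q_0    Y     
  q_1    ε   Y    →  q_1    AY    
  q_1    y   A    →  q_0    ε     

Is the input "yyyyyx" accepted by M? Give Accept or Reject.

(q_0, yyyyyx, #)
  read y, top #: go to q_0, push A# → (q_0, yyyyx, A#)
  read y, top A: go to q_0, push Y → (q_0, yyyx, Y#)
  read y, top Y: go to q_1, push YY → (q_1, yyx, YY#)
  ε-move, top Y: go to q_1, push AY → (q_1, yyx, AYY#)
  read y, top A: go to q_0, push ε → (q_0, yx, YY#)
  read y, top Y: go to q_1, push YY → (q_1, x, YYY#)
  ε-move, top Y: go to q_1, push AY → (q_1, x, AYYY#)
No transition applies at (q_1, x, AYYY#); input not fully consumed.

Reject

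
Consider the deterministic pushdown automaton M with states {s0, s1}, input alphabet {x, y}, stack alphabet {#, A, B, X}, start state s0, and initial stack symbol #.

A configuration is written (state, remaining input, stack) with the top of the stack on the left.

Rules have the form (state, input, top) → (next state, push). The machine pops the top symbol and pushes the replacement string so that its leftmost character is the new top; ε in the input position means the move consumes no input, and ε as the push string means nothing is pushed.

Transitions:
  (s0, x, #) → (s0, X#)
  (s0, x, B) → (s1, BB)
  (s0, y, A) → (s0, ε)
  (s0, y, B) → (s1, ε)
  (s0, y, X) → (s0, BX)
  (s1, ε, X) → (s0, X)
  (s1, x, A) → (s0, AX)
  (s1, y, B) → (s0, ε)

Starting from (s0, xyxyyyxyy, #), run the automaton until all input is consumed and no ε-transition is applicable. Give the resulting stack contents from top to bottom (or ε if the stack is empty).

(s0, xyxyyyxyy, #)
  read x, top #: go to s0, push X# → (s0, yxyyyxyy, X#)
  read y, top X: go to s0, push BX → (s0, xyyyxyy, BX#)
  read x, top B: go to s1, push BB → (s1, yyyxyy, BBX#)
  read y, top B: go to s0, push ε → (s0, yyxyy, BX#)
  read y, top B: go to s1, push ε → (s1, yxyy, X#)
  ε-move, top X: go to s0, push X → (s0, yxyy, X#)
  read y, top X: go to s0, push BX → (s0, xyy, BX#)
  read x, top B: go to s1, push BB → (s1, yy, BBX#)
  read y, top B: go to s0, push ε → (s0, y, BX#)
  read y, top B: go to s1, push ε → (s1, ε, X#)
  ε-move, top X: go to s0, push X → (s0, ε, X#)
All input consumed in state s0 with stack X#.

X#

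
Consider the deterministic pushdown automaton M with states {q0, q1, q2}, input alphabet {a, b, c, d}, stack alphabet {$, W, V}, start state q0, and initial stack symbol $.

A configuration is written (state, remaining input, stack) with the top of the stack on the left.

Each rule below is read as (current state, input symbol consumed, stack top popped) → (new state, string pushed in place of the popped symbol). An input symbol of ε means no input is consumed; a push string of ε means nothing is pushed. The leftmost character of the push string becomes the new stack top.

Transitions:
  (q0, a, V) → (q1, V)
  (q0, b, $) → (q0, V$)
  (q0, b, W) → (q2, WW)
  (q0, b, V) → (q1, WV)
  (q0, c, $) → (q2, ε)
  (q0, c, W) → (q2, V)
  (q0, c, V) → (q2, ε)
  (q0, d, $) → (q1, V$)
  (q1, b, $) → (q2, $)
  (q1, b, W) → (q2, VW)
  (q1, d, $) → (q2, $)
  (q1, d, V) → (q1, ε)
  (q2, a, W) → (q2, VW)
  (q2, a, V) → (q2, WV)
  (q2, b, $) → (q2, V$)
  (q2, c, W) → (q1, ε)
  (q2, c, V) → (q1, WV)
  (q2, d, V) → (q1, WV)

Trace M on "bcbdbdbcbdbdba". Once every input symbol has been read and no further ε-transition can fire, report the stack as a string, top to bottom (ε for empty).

(q0, bcbdbdbcbdbdba, $)
  read b, top $: go to q0, push V$ → (q0, cbdbdbcbdbdba, V$)
  read c, top V: go to q2, push ε → (q2, bdbdbcbdbdba, $)
  read b, top $: go to q2, push V$ → (q2, dbdbcbdbdba, V$)
  read d, top V: go to q1, push WV → (q1, bdbcbdbdba, WV$)
  read b, top W: go to q2, push VW → (q2, dbcbdbdba, VWV$)
  read d, top V: go to q1, push WV → (q1, bcbdbdba, WVWV$)
  read b, top W: go to q2, push VW → (q2, cbdbdba, VWVWV$)
  read c, top V: go to q1, push WV → (q1, bdbdba, WVWVWV$)
  read b, top W: go to q2, push VW → (q2, dbdba, VWVWVWV$)
  read d, top V: go to q1, push WV → (q1, bdba, WVWVWVWV$)
  read b, top W: go to q2, push VW → (q2, dba, VWVWVWVWV$)
  read d, top V: go to q1, push WV → (q1, ba, WVWVWVWVWV$)
  read b, top W: go to q2, push VW → (q2, a, VWVWVWVWVWV$)
  read a, top V: go to q2, push WV → (q2, ε, WVWVWVWVWVWV$)
All input consumed in state q2 with stack WVWVWVWVWVWV$.

WVWVWVWVWVWV$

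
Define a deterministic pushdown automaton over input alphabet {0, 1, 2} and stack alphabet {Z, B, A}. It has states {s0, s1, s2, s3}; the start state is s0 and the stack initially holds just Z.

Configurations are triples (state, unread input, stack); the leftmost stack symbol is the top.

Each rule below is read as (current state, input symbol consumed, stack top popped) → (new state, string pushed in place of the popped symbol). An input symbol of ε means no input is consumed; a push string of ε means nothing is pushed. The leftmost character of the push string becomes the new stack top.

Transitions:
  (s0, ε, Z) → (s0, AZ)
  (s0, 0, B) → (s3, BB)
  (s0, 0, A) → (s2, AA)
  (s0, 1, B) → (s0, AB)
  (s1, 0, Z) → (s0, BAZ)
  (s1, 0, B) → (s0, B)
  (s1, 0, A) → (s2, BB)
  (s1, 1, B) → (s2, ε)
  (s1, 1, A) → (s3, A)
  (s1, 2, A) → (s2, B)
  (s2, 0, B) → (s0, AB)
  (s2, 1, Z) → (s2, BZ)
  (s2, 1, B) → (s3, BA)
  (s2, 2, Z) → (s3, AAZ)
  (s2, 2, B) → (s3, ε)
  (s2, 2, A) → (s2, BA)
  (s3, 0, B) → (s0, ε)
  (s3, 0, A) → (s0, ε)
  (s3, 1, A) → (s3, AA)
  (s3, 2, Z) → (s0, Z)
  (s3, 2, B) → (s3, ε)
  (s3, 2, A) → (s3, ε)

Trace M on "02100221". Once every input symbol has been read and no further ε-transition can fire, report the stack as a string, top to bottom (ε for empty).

AAAAAZ

(s0, 02100221, Z)
  ε-move, top Z: go to s0, push AZ → (s0, 02100221, AZ)
  read 0, top A: go to s2, push AA → (s2, 2100221, AAZ)
  read 2, top A: go to s2, push BA → (s2, 100221, BAAZ)
  read 1, top B: go to s3, push BA → (s3, 00221, BAAAZ)
  read 0, top B: go to s0, push ε → (s0, 0221, AAAZ)
  read 0, top A: go to s2, push AA → (s2, 221, AAAAZ)
  read 2, top A: go to s2, push BA → (s2, 21, BAAAAZ)
  read 2, top B: go to s3, push ε → (s3, 1, AAAAZ)
  read 1, top A: go to s3, push AA → (s3, ε, AAAAAZ)
All input consumed in state s3 with stack AAAAAZ.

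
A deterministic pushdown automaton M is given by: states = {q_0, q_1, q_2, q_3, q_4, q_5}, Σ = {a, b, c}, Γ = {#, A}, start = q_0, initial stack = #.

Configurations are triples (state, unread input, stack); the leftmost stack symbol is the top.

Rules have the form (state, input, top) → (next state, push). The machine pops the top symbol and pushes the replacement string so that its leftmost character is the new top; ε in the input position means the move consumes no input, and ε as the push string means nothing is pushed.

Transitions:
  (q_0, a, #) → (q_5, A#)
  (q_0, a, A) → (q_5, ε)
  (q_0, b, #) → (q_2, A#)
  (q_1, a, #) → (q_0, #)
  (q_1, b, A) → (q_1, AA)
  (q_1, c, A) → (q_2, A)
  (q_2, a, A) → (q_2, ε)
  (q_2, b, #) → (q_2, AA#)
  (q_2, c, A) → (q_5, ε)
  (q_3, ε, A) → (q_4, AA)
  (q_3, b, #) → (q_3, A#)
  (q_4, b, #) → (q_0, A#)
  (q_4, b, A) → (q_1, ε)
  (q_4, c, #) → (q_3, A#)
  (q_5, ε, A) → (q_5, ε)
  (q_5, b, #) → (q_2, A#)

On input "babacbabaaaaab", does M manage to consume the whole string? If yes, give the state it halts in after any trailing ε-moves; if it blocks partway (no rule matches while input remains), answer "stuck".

stuck

(q_0, babacbabaaaaab, #)
  read b, top #: go to q_2, push A# → (q_2, abacbabaaaaab, A#)
  read a, top A: go to q_2, push ε → (q_2, bacbabaaaaab, #)
  read b, top #: go to q_2, push AA# → (q_2, acbabaaaaab, AA#)
  read a, top A: go to q_2, push ε → (q_2, cbabaaaaab, A#)
  read c, top A: go to q_5, push ε → (q_5, babaaaaab, #)
  read b, top #: go to q_2, push A# → (q_2, abaaaaab, A#)
  read a, top A: go to q_2, push ε → (q_2, baaaaab, #)
  read b, top #: go to q_2, push AA# → (q_2, aaaaab, AA#)
  read a, top A: go to q_2, push ε → (q_2, aaaab, A#)
  read a, top A: go to q_2, push ε → (q_2, aaab, #)
No transition for (q_2, a, top #); M blocks with input aaab remaining.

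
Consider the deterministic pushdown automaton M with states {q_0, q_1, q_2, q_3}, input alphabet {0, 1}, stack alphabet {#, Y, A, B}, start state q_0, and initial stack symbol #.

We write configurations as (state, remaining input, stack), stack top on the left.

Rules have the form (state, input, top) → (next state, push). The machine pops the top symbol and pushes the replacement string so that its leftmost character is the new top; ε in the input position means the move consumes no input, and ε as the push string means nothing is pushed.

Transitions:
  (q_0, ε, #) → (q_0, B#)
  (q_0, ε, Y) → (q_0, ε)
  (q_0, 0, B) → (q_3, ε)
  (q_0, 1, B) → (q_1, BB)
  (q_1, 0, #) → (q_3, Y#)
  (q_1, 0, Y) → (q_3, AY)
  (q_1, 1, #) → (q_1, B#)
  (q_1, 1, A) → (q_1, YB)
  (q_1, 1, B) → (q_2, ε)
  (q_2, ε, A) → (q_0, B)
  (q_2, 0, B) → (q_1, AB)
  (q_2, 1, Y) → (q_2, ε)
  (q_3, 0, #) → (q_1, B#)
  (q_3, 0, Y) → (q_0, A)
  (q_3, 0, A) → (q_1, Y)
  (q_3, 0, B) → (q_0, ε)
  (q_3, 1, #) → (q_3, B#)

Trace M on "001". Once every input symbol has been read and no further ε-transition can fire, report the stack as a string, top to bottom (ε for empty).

#

(q_0, 001, #)
  ε-move, top #: go to q_0, push B# → (q_0, 001, B#)
  read 0, top B: go to q_3, push ε → (q_3, 01, #)
  read 0, top #: go to q_1, push B# → (q_1, 1, B#)
  read 1, top B: go to q_2, push ε → (q_2, ε, #)
All input consumed in state q_2 with stack #.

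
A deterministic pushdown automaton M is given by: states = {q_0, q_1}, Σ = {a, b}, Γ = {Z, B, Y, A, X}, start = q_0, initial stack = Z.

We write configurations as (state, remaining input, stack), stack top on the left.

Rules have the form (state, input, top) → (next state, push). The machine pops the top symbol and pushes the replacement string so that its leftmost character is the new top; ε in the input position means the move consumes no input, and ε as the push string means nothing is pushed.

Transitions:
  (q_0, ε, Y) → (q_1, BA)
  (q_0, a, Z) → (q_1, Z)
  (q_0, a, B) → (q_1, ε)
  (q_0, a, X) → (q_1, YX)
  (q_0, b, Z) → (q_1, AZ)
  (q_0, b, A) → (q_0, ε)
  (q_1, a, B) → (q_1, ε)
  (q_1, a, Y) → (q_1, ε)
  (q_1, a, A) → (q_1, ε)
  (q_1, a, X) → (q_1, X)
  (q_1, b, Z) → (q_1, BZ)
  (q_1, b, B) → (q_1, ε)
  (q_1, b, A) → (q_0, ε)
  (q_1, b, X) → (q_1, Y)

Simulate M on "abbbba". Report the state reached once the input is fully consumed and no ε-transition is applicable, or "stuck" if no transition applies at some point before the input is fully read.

(q_0, abbbba, Z) ⊢ (q_1, bbbba, Z) ⊢ (q_1, bbba, BZ) ⊢ (q_1, bba, Z) ⊢ (q_1, ba, BZ) ⊢ (q_1, a, Z)
No transition for (q_1, a, top Z); M blocks with input a remaining.

stuck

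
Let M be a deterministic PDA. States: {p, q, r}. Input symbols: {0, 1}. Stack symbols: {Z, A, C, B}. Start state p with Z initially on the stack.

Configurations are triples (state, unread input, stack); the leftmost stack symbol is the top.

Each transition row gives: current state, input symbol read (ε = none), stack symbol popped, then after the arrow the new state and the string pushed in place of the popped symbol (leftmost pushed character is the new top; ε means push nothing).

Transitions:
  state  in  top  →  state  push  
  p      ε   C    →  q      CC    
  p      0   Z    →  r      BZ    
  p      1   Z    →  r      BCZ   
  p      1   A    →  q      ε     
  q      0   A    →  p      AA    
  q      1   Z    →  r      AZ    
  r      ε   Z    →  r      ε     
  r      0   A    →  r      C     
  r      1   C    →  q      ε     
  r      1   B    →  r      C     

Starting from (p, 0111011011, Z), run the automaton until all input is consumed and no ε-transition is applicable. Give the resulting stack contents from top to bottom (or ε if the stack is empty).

AZ

(p, 0111011011, Z) ⊢ (r, 111011011, BZ) ⊢ (r, 11011011, CZ) ⊢ (q, 1011011, Z) ⊢ (r, 011011, AZ) ⊢ (r, 11011, CZ) ⊢ (q, 1011, Z) ⊢ (r, 011, AZ) ⊢ (r, 11, CZ) ⊢ (q, 1, Z) ⊢ (r, ε, AZ)
All input consumed in state r with stack AZ.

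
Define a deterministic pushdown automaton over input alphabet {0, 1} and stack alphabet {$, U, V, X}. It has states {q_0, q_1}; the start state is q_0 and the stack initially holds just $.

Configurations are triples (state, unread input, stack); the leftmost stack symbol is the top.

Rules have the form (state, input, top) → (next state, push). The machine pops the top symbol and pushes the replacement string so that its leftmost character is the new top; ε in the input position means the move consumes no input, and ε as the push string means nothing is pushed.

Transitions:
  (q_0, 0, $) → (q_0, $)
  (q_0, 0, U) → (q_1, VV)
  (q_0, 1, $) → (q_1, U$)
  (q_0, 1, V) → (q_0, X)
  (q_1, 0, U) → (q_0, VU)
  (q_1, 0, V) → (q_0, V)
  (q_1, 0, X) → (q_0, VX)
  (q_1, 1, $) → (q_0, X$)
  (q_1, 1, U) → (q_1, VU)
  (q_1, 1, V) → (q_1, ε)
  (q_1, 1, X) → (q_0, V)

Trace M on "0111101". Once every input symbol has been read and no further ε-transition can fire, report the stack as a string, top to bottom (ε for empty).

XU$

(q_0, 0111101, $) ⊢ (q_0, 111101, $) ⊢ (q_1, 11101, U$) ⊢ (q_1, 1101, VU$) ⊢ (q_1, 101, U$) ⊢ (q_1, 01, VU$) ⊢ (q_0, 1, VU$) ⊢ (q_0, ε, XU$)
All input consumed in state q_0 with stack XU$.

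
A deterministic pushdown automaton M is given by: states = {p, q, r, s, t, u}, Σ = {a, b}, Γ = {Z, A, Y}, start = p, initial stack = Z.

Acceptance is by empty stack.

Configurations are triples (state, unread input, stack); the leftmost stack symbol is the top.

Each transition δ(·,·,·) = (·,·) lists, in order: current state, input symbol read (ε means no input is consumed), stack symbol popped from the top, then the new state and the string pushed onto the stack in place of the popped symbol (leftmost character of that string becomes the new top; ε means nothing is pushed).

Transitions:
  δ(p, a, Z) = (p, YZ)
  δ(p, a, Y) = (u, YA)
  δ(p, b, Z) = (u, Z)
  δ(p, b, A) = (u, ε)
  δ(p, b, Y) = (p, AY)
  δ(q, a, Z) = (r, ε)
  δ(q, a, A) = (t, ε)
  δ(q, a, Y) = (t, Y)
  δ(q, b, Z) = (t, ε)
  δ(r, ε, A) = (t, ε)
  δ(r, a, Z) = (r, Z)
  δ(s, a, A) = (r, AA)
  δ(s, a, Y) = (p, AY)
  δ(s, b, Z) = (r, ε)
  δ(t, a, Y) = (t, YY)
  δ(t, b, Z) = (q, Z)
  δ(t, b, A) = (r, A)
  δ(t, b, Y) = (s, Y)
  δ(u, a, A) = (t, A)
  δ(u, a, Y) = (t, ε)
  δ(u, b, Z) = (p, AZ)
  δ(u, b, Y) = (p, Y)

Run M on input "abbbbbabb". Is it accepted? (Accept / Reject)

(p, abbbbbabb, Z)
  read a, top Z: go to p, push YZ → (p, bbbbbabb, YZ)
  read b, top Y: go to p, push AY → (p, bbbbabb, AYZ)
  read b, top A: go to u, push ε → (u, bbbabb, YZ)
  read b, top Y: go to p, push Y → (p, bbabb, YZ)
  read b, top Y: go to p, push AY → (p, babb, AYZ)
  read b, top A: go to u, push ε → (u, abb, YZ)
  read a, top Y: go to t, push ε → (t, bb, Z)
  read b, top Z: go to q, push Z → (q, b, Z)
  read b, top Z: go to t, push ε → (t, ε, ε)
All input consumed and the stack is empty.

Accept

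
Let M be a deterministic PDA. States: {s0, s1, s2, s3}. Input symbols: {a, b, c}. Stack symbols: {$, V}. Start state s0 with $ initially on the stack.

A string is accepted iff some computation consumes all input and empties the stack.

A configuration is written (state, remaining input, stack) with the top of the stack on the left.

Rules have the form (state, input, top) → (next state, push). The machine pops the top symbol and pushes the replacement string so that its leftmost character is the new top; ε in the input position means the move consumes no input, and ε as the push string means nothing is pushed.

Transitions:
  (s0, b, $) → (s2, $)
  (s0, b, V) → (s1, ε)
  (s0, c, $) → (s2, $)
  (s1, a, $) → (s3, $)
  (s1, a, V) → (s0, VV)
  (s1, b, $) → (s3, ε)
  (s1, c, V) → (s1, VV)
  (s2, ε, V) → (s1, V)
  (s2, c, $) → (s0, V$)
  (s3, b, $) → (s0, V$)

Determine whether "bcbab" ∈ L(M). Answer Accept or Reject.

Reject

(s0, bcbab, $) ⊢ (s2, cbab, $) ⊢ (s0, bab, V$) ⊢ (s1, ab, $) ⊢ (s3, b, $) ⊢ (s0, ε, V$)
All input consumed; stack is V$, not empty, and no further ε-move applies.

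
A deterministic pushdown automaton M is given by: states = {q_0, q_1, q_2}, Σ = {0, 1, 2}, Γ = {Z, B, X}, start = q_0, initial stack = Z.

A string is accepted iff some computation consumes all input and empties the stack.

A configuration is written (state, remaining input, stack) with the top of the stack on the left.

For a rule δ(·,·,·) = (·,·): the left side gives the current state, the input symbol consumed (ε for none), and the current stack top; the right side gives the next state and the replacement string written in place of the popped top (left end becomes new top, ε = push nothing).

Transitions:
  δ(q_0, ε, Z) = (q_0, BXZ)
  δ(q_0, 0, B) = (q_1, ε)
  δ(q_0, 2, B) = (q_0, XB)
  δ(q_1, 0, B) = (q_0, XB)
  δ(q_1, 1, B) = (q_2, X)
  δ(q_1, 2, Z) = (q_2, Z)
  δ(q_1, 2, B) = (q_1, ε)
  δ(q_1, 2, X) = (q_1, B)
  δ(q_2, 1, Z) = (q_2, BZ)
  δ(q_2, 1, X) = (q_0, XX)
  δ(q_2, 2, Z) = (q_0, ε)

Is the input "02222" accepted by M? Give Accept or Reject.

Accept

(q_0, 02222, Z)
  ε-move, top Z: go to q_0, push BXZ → (q_0, 02222, BXZ)
  read 0, top B: go to q_1, push ε → (q_1, 2222, XZ)
  read 2, top X: go to q_1, push B → (q_1, 222, BZ)
  read 2, top B: go to q_1, push ε → (q_1, 22, Z)
  read 2, top Z: go to q_2, push Z → (q_2, 2, Z)
  read 2, top Z: go to q_0, push ε → (q_0, ε, ε)
All input consumed and the stack is empty.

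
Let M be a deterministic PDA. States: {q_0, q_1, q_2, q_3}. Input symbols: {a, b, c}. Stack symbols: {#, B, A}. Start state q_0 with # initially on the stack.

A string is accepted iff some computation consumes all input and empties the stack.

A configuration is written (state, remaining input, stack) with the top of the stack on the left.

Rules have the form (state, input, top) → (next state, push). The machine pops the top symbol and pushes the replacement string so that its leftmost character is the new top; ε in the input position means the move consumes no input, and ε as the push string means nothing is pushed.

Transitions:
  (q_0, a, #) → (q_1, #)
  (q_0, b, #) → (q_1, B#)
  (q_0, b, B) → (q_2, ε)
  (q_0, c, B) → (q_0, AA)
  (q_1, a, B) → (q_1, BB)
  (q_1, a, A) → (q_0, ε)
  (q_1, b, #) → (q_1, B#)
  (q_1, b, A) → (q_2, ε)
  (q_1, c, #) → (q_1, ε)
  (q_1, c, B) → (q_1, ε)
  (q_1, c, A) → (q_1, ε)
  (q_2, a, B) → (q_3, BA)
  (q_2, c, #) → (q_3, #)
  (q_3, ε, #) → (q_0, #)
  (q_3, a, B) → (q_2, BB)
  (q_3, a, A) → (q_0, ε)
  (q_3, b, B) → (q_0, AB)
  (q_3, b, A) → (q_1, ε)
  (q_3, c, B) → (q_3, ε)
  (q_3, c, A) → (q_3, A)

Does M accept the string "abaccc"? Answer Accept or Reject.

(q_0, abaccc, #) ⊢ (q_1, baccc, #) ⊢ (q_1, accc, B#) ⊢ (q_1, ccc, BB#) ⊢ (q_1, cc, B#) ⊢ (q_1, c, #) ⊢ (q_1, ε, ε)
All input consumed and the stack is empty.

Accept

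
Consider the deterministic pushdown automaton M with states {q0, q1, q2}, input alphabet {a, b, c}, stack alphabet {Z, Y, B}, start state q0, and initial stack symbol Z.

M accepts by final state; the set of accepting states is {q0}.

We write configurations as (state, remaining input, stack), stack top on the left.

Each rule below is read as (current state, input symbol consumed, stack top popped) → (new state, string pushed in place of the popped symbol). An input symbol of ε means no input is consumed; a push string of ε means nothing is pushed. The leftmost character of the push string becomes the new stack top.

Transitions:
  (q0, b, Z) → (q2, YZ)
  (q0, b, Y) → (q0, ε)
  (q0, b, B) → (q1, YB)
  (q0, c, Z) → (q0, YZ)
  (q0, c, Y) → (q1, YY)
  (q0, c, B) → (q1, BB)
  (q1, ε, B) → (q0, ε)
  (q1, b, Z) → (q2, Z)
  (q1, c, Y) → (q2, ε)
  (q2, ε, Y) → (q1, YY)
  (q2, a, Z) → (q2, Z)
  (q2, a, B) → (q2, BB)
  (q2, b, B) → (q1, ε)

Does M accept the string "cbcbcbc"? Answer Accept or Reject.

Accept

(q0, cbcbcbc, Z)
  read c, top Z: go to q0, push YZ → (q0, bcbcbc, YZ)
  read b, top Y: go to q0, push ε → (q0, cbcbc, Z)
  read c, top Z: go to q0, push YZ → (q0, bcbc, YZ)
  read b, top Y: go to q0, push ε → (q0, cbc, Z)
  read c, top Z: go to q0, push YZ → (q0, bc, YZ)
  read b, top Y: go to q0, push ε → (q0, c, Z)
  read c, top Z: go to q0, push YZ → (q0, ε, YZ)
All input consumed; state q0 ∈ F.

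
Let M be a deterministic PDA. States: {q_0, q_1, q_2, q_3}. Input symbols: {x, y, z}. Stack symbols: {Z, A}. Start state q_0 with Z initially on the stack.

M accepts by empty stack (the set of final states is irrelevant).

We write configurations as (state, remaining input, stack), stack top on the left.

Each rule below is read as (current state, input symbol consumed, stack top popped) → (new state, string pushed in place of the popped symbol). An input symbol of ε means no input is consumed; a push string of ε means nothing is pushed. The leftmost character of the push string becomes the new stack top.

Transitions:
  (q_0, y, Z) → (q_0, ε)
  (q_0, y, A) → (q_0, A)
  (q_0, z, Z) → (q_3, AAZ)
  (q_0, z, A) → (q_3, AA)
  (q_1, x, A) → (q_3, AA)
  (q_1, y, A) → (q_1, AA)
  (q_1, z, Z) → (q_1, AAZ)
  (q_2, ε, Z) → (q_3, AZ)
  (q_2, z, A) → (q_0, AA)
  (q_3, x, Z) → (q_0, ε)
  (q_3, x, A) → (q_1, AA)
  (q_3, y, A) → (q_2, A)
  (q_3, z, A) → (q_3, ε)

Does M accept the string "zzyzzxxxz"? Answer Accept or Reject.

(q_0, zzyzzxxxz, Z)
  read z, top Z: go to q_3, push AAZ → (q_3, zyzzxxxz, AAZ)
  read z, top A: go to q_3, push ε → (q_3, yzzxxxz, AZ)
  read y, top A: go to q_2, push A → (q_2, zzxxxz, AZ)
  read z, top A: go to q_0, push AA → (q_0, zxxxz, AAZ)
  read z, top A: go to q_3, push AA → (q_3, xxxz, AAAZ)
  read x, top A: go to q_1, push AA → (q_1, xxz, AAAAZ)
  read x, top A: go to q_3, push AA → (q_3, xz, AAAAAZ)
  read x, top A: go to q_1, push AA → (q_1, z, AAAAAAZ)
No transition applies at (q_1, z, AAAAAAZ); input not fully consumed.

Reject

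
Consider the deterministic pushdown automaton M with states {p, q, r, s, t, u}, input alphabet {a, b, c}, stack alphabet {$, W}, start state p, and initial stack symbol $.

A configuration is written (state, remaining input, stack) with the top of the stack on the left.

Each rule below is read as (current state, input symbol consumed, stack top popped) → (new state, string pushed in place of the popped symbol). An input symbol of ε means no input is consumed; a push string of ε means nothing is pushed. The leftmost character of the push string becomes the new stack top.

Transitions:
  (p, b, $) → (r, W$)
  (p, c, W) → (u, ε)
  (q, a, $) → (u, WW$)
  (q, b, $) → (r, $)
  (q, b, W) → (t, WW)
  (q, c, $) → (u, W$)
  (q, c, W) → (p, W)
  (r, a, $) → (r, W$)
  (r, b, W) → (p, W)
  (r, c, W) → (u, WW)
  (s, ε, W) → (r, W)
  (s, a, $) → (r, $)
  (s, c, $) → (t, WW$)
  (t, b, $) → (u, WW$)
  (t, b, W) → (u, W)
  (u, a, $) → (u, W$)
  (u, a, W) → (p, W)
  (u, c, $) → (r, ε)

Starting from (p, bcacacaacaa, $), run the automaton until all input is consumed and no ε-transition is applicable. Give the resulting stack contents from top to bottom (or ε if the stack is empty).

W$

(p, bcacacaacaa, $) ⊢ (r, cacacaacaa, W$) ⊢ (u, acacaacaa, WW$) ⊢ (p, cacaacaa, WW$) ⊢ (u, acaacaa, W$) ⊢ (p, caacaa, W$) ⊢ (u, aacaa, $) ⊢ (u, acaa, W$) ⊢ (p, caa, W$) ⊢ (u, aa, $) ⊢ (u, a, W$) ⊢ (p, ε, W$)
All input consumed in state p with stack W$.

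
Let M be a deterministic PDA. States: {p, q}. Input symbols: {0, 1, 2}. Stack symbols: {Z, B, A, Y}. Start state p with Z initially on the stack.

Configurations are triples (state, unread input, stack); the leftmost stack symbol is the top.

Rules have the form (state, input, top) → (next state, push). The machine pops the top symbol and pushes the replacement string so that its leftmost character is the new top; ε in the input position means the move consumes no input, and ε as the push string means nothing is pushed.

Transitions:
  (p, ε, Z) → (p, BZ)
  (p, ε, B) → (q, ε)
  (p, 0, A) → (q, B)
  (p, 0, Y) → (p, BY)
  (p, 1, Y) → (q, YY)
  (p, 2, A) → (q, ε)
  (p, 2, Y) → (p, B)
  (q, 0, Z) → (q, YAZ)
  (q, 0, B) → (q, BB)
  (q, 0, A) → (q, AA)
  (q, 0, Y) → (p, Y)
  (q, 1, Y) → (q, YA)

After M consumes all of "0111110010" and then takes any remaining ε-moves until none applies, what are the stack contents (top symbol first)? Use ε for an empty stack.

(p, 0111110010, Z) ⊢ (p, 0111110010, BZ) ⊢ (q, 0111110010, Z) ⊢ (q, 111110010, YAZ) ⊢ (q, 11110010, YAAZ) ⊢ (q, 1110010, YAAAZ) ⊢ (q, 110010, YAAAAZ) ⊢ (q, 10010, YAAAAAZ) ⊢ (q, 0010, YAAAAAAZ) ⊢ (p, 010, YAAAAAAZ) ⊢ (p, 10, BYAAAAAAZ) ⊢ (q, 10, YAAAAAAZ) ⊢ (q, 0, YAAAAAAAZ) ⊢ (p, ε, YAAAAAAAZ)
All input consumed in state p with stack YAAAAAAAZ.

YAAAAAAAZ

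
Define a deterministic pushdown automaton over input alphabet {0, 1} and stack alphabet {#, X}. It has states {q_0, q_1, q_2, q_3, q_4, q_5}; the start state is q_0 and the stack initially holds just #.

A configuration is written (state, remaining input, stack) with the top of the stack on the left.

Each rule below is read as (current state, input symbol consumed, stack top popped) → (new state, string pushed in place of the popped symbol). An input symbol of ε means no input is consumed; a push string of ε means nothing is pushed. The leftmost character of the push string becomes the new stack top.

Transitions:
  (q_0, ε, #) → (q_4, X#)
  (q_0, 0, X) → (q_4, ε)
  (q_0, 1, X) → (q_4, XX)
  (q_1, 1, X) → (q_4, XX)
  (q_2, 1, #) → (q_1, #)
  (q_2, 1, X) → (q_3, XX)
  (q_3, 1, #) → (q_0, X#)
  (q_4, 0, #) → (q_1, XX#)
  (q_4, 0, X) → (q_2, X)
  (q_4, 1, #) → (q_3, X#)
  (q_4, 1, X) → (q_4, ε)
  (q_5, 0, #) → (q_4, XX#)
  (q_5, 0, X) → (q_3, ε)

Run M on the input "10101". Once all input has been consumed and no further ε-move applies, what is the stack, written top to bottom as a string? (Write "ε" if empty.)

(q_0, 10101, #)
  ε-move, top #: go to q_4, push X# → (q_4, 10101, X#)
  read 1, top X: go to q_4, push ε → (q_4, 0101, #)
  read 0, top #: go to q_1, push XX# → (q_1, 101, XX#)
  read 1, top X: go to q_4, push XX → (q_4, 01, XXX#)
  read 0, top X: go to q_2, push X → (q_2, 1, XXX#)
  read 1, top X: go to q_3, push XX → (q_3, ε, XXXX#)
All input consumed in state q_3 with stack XXXX#.

XXXX#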